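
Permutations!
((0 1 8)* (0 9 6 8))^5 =((0 1)(6 8 9))^5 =(0 1)(6 9 8)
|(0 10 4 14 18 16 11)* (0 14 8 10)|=12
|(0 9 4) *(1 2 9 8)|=|(0 8 1 2 9 4)|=6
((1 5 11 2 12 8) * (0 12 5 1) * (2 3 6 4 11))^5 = ((0 12 8)(2 5)(3 6 4 11))^5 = (0 8 12)(2 5)(3 6 4 11)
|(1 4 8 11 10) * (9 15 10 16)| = |(1 4 8 11 16 9 15 10)| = 8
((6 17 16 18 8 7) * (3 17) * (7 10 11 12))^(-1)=(3 6 7 12 11 10 8 18 16 17)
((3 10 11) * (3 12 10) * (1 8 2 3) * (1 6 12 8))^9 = ((2 3 6 12 10 11 8))^9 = (2 6 10 8 3 12 11)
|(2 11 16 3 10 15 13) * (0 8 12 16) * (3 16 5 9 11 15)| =6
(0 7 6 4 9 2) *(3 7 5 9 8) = [5, 1, 0, 7, 8, 9, 4, 6, 3, 2] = (0 5 9 2)(3 7 6 4 8)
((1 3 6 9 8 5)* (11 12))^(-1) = (1 5 8 9 6 3)(11 12)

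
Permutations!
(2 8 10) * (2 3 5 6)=(2 8 10 3 5 6)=[0, 1, 8, 5, 4, 6, 2, 7, 10, 9, 3]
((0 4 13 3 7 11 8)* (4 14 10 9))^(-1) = (0 8 11 7 3 13 4 9 10 14)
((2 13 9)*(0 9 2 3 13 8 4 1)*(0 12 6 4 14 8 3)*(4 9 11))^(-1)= (0 9 6 12 1 4 11)(2 13 3)(8 14)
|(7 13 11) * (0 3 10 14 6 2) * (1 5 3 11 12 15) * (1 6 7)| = 13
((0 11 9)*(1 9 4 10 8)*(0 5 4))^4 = (11)(1 10 5)(4 9 8) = ((0 11)(1 9 5 4 10 8))^4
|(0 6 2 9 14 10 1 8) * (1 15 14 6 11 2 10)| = 10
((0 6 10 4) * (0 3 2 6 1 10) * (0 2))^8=((0 1 10 4 3)(2 6))^8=(0 4 1 3 10)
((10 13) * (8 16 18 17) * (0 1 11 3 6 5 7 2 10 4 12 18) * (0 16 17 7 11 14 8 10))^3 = ((0 1 14 8 17 10 13 4 12 18 7 2)(3 6 5 11))^3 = (0 8 13 18)(1 17 4 7)(2 14 10 12)(3 11 5 6)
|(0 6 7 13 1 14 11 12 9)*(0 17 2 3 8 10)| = 14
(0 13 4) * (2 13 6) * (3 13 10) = (0 6 2 10 3 13 4) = [6, 1, 10, 13, 0, 5, 2, 7, 8, 9, 3, 11, 12, 4]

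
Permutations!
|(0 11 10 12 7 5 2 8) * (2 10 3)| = 20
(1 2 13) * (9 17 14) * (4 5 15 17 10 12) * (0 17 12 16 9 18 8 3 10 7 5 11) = (0 17 14 18 8 3 10 16 9 7 5 15 12 4 11)(1 2 13) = [17, 2, 13, 10, 11, 15, 6, 5, 3, 7, 16, 0, 4, 1, 18, 12, 9, 14, 8]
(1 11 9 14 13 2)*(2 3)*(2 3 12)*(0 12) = (0 12 2 1 11 9 14 13) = [12, 11, 1, 3, 4, 5, 6, 7, 8, 14, 10, 9, 2, 0, 13]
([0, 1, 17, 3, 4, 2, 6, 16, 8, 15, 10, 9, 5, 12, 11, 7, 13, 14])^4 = (2 9 13 17 15 12 14 7 5 11 16)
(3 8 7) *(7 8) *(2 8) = (2 8)(3 7) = [0, 1, 8, 7, 4, 5, 6, 3, 2]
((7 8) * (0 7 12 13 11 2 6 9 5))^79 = (0 5 9 6 2 11 13 12 8 7)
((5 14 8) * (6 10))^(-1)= (5 8 14)(6 10)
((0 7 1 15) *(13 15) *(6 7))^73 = (0 6 7 1 13 15)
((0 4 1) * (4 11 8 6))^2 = (0 8 4)(1 11 6)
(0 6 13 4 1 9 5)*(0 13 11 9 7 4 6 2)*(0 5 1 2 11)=[11, 7, 5, 3, 2, 13, 0, 4, 8, 1, 10, 9, 12, 6]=(0 11 9 1 7 4 2 5 13 6)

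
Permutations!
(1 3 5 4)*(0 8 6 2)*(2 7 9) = (0 8 6 7 9 2)(1 3 5 4) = [8, 3, 0, 5, 1, 4, 7, 9, 6, 2]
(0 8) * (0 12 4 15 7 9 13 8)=(4 15 7 9 13 8 12)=[0, 1, 2, 3, 15, 5, 6, 9, 12, 13, 10, 11, 4, 8, 14, 7]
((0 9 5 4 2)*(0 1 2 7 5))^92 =(9)(4 5 7)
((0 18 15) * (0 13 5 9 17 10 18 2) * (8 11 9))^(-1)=(0 2)(5 13 15 18 10 17 9 11 8)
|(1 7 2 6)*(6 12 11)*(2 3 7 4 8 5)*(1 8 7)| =12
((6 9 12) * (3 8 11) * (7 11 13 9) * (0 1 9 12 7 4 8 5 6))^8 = ((0 1 9 7 11 3 5 6 4 8 13 12))^8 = (0 4 11)(1 8 3)(5 9 13)(6 7 12)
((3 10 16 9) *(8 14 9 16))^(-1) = ((16)(3 10 8 14 9))^(-1) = (16)(3 9 14 8 10)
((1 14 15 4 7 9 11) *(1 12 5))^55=((1 14 15 4 7 9 11 12 5))^55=(1 14 15 4 7 9 11 12 5)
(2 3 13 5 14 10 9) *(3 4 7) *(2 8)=(2 4 7 3 13 5 14 10 9 8)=[0, 1, 4, 13, 7, 14, 6, 3, 2, 8, 9, 11, 12, 5, 10]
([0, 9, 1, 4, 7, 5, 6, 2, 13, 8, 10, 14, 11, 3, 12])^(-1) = (1 2 7 4 3 13 8 9)(11 12 14)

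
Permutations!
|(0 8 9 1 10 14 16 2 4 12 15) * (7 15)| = 12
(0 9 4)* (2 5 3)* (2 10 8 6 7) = (0 9 4)(2 5 3 10 8 6 7) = [9, 1, 5, 10, 0, 3, 7, 2, 6, 4, 8]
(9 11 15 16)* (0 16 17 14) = [16, 1, 2, 3, 4, 5, 6, 7, 8, 11, 10, 15, 12, 13, 0, 17, 9, 14] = (0 16 9 11 15 17 14)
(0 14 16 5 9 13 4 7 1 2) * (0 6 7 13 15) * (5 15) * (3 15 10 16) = (0 14 3 15)(1 2 6 7)(4 13)(5 9)(10 16) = [14, 2, 6, 15, 13, 9, 7, 1, 8, 5, 16, 11, 12, 4, 3, 0, 10]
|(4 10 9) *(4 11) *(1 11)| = |(1 11 4 10 9)| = 5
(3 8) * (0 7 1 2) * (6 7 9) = [9, 2, 0, 8, 4, 5, 7, 1, 3, 6] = (0 9 6 7 1 2)(3 8)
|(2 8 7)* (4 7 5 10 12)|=|(2 8 5 10 12 4 7)|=7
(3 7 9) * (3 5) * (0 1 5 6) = (0 1 5 3 7 9 6) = [1, 5, 2, 7, 4, 3, 0, 9, 8, 6]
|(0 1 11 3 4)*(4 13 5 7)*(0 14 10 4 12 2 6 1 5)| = |(0 5 7 12 2 6 1 11 3 13)(4 14 10)| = 30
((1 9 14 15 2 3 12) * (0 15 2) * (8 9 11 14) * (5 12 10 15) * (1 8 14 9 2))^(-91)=((0 5 12 8 2 3 10 15)(1 11 9 14))^(-91)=(0 3 12 15 2 5 10 8)(1 11 9 14)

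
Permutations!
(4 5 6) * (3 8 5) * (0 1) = (0 1)(3 8 5 6 4) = [1, 0, 2, 8, 3, 6, 4, 7, 5]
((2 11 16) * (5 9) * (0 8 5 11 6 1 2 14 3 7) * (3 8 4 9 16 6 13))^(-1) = (0 7 3 13 2 1 6 11 9 4)(5 8 14 16)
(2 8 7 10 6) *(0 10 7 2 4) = (0 10 6 4)(2 8) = [10, 1, 8, 3, 0, 5, 4, 7, 2, 9, 6]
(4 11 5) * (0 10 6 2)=(0 10 6 2)(4 11 5)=[10, 1, 0, 3, 11, 4, 2, 7, 8, 9, 6, 5]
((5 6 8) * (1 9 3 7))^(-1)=((1 9 3 7)(5 6 8))^(-1)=(1 7 3 9)(5 8 6)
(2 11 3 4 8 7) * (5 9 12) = (2 11 3 4 8 7)(5 9 12) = [0, 1, 11, 4, 8, 9, 6, 2, 7, 12, 10, 3, 5]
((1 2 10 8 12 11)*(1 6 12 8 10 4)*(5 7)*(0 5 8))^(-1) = (0 8 7 5)(1 4 2)(6 11 12) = ((0 5 7 8)(1 2 4)(6 12 11))^(-1)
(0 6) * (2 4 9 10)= (0 6)(2 4 9 10)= [6, 1, 4, 3, 9, 5, 0, 7, 8, 10, 2]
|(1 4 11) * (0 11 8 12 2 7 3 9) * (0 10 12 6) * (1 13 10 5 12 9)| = |(0 11 13 10 9 5 12 2 7 3 1 4 8 6)| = 14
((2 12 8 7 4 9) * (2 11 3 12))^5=(3 9 7 12 11 4 8)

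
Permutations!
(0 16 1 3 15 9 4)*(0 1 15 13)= (0 16 15 9 4 1 3 13)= [16, 3, 2, 13, 1, 5, 6, 7, 8, 4, 10, 11, 12, 0, 14, 9, 15]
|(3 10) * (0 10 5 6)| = |(0 10 3 5 6)| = 5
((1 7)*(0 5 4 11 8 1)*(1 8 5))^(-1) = ((0 1 7)(4 11 5))^(-1) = (0 7 1)(4 5 11)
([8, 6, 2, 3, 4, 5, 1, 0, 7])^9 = (8)(1 6)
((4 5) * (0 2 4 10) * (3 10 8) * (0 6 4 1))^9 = (3 4)(5 10)(6 8)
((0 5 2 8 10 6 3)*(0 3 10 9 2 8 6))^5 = ((0 5 8 9 2 6 10))^5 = (0 6 9 5 10 2 8)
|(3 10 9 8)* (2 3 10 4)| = |(2 3 4)(8 10 9)| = 3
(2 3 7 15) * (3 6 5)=(2 6 5 3 7 15)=[0, 1, 6, 7, 4, 3, 5, 15, 8, 9, 10, 11, 12, 13, 14, 2]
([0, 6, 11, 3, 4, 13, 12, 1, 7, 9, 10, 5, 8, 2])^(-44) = (13)(1 6 12 8 7)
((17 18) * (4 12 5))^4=(18)(4 12 5)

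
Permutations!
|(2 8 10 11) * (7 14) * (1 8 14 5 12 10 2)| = 9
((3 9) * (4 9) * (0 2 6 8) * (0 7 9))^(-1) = ((0 2 6 8 7 9 3 4))^(-1) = (0 4 3 9 7 8 6 2)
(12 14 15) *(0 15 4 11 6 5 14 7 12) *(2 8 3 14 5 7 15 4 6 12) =(0 4 11 12 15)(2 8 3 14 6 7) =[4, 1, 8, 14, 11, 5, 7, 2, 3, 9, 10, 12, 15, 13, 6, 0]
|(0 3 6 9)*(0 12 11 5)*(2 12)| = 8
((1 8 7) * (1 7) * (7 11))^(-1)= (1 8)(7 11)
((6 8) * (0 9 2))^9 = (9)(6 8)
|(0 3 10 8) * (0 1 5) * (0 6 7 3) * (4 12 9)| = 21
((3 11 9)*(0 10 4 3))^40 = ((0 10 4 3 11 9))^40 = (0 11 4)(3 10 9)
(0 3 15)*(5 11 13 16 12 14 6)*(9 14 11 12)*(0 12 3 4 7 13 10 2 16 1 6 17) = (0 4 7 13 1 6 5 3 15 12 11 10 2 16 9 14 17) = [4, 6, 16, 15, 7, 3, 5, 13, 8, 14, 2, 10, 11, 1, 17, 12, 9, 0]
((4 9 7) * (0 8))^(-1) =(0 8)(4 7 9)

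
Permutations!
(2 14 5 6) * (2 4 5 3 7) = (2 14 3 7)(4 5 6) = [0, 1, 14, 7, 5, 6, 4, 2, 8, 9, 10, 11, 12, 13, 3]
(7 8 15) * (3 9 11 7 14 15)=(3 9 11 7 8)(14 15)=[0, 1, 2, 9, 4, 5, 6, 8, 3, 11, 10, 7, 12, 13, 15, 14]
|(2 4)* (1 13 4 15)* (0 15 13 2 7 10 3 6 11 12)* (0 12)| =11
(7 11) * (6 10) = (6 10)(7 11) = [0, 1, 2, 3, 4, 5, 10, 11, 8, 9, 6, 7]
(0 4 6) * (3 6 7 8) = (0 4 7 8 3 6) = [4, 1, 2, 6, 7, 5, 0, 8, 3]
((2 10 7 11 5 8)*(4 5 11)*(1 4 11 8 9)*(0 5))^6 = ((0 5 9 1 4)(2 10 7 11 8))^6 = (0 5 9 1 4)(2 10 7 11 8)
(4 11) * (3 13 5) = (3 13 5)(4 11) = [0, 1, 2, 13, 11, 3, 6, 7, 8, 9, 10, 4, 12, 5]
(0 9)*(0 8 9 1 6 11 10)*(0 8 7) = (0 1 6 11 10 8 9 7) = [1, 6, 2, 3, 4, 5, 11, 0, 9, 7, 8, 10]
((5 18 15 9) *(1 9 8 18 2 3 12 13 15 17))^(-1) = ((1 9 5 2 3 12 13 15 8 18 17))^(-1) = (1 17 18 8 15 13 12 3 2 5 9)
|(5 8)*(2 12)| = 2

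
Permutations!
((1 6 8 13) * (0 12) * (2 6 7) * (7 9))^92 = (1 9 7 2 6 8 13)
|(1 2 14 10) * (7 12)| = |(1 2 14 10)(7 12)| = 4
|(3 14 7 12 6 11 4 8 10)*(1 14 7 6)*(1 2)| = |(1 14 6 11 4 8 10 3 7 12 2)| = 11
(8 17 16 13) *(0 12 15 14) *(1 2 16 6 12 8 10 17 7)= (0 8 7 1 2 16 13 10 17 6 12 15 14)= [8, 2, 16, 3, 4, 5, 12, 1, 7, 9, 17, 11, 15, 10, 0, 14, 13, 6]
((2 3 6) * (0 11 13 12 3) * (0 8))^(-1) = (0 8 2 6 3 12 13 11)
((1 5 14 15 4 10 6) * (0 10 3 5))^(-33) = (0 1 6 10)(3 14 4 5 15)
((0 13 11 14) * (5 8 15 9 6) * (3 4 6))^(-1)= (0 14 11 13)(3 9 15 8 5 6 4)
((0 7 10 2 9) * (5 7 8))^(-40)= (0 5 10 9 8 7 2)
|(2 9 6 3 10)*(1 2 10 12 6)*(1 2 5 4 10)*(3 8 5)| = 8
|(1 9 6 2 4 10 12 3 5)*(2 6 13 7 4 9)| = 10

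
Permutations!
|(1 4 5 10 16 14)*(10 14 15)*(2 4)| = 15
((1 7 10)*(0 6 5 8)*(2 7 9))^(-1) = (0 8 5 6)(1 10 7 2 9)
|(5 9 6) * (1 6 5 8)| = |(1 6 8)(5 9)| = 6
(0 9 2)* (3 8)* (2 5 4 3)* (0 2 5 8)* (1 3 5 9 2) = (0 2 1 3)(4 5)(8 9) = [2, 3, 1, 0, 5, 4, 6, 7, 9, 8]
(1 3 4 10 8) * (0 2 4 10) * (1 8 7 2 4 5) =(0 4)(1 3 10 7 2 5) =[4, 3, 5, 10, 0, 1, 6, 2, 8, 9, 7]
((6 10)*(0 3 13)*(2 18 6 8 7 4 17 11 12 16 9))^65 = (0 13 3)(2 7 16 10 11 18 4 9 8 12 6 17)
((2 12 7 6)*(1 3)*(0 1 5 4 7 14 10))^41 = ((0 1 3 5 4 7 6 2 12 14 10))^41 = (0 12 7 3 10 2 4 1 14 6 5)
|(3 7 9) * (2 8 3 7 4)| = 4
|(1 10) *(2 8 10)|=4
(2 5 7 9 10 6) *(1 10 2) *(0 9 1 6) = [9, 10, 5, 3, 4, 7, 6, 1, 8, 2, 0] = (0 9 2 5 7 1 10)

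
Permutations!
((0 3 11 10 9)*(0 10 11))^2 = (11)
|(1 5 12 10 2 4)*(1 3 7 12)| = 6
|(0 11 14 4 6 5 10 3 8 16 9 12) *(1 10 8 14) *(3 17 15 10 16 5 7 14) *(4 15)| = 42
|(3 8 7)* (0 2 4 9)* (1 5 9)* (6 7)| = 12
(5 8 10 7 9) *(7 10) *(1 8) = (10)(1 8 7 9 5) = [0, 8, 2, 3, 4, 1, 6, 9, 7, 5, 10]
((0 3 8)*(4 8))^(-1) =(0 8 4 3)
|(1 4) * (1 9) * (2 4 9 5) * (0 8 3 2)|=6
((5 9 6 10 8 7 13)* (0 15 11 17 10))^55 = (17)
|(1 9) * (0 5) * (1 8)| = 6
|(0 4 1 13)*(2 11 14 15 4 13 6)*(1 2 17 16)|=20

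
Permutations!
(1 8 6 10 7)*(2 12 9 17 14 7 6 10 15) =(1 8 10 6 15 2 12 9 17 14 7) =[0, 8, 12, 3, 4, 5, 15, 1, 10, 17, 6, 11, 9, 13, 7, 2, 16, 14]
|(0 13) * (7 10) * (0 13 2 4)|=6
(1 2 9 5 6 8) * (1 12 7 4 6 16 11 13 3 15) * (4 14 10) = (1 2 9 5 16 11 13 3 15)(4 6 8 12 7 14 10) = [0, 2, 9, 15, 6, 16, 8, 14, 12, 5, 4, 13, 7, 3, 10, 1, 11]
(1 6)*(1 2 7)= (1 6 2 7)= [0, 6, 7, 3, 4, 5, 2, 1]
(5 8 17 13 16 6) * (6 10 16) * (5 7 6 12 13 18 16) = (5 8 17 18 16 10)(6 7)(12 13) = [0, 1, 2, 3, 4, 8, 7, 6, 17, 9, 5, 11, 13, 12, 14, 15, 10, 18, 16]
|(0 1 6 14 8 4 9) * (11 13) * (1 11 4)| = |(0 11 13 4 9)(1 6 14 8)| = 20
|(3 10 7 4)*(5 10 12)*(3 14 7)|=|(3 12 5 10)(4 14 7)|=12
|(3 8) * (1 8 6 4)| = |(1 8 3 6 4)| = 5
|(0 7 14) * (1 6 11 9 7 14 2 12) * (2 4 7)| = |(0 14)(1 6 11 9 2 12)(4 7)| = 6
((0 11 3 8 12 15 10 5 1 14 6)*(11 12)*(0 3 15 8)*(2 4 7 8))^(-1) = ((0 12 2 4 7 8 11 15 10 5 1 14 6 3))^(-1) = (0 3 6 14 1 5 10 15 11 8 7 4 2 12)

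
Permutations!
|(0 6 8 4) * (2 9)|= |(0 6 8 4)(2 9)|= 4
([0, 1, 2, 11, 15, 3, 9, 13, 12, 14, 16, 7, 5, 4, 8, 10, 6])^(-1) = (3 5 12 8 14 9 6 16 10 15 4 13 7 11)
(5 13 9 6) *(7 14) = (5 13 9 6)(7 14) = [0, 1, 2, 3, 4, 13, 5, 14, 8, 6, 10, 11, 12, 9, 7]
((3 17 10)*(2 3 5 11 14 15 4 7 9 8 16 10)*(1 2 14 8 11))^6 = ((1 2 3 17 14 15 4 7 9 11 8 16 10 5))^6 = (1 4 10 14 8 3 9)(2 7 5 15 16 17 11)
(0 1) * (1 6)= (0 6 1)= [6, 0, 2, 3, 4, 5, 1]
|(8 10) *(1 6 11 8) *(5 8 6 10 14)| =|(1 10)(5 8 14)(6 11)| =6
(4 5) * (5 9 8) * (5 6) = [0, 1, 2, 3, 9, 4, 5, 7, 6, 8] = (4 9 8 6 5)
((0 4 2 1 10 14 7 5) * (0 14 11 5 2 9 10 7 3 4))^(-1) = ((1 7 2)(3 4 9 10 11 5 14))^(-1) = (1 2 7)(3 14 5 11 10 9 4)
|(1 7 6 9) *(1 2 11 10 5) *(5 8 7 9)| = |(1 9 2 11 10 8 7 6 5)| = 9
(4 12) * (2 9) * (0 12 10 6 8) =(0 12 4 10 6 8)(2 9) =[12, 1, 9, 3, 10, 5, 8, 7, 0, 2, 6, 11, 4]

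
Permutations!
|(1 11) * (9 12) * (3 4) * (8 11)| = 6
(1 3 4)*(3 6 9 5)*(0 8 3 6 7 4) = (0 8 3)(1 7 4)(5 6 9) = [8, 7, 2, 0, 1, 6, 9, 4, 3, 5]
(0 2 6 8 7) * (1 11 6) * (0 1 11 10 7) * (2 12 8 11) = (0 12 8)(1 10 7)(6 11) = [12, 10, 2, 3, 4, 5, 11, 1, 0, 9, 7, 6, 8]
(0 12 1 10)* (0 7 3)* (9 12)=(0 9 12 1 10 7 3)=[9, 10, 2, 0, 4, 5, 6, 3, 8, 12, 7, 11, 1]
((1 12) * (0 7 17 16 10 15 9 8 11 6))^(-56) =(0 10 11 17 9)(6 16 8 7 15)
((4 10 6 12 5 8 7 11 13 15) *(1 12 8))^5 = (1 5 12)(4 11 6 15 7 10 13 8)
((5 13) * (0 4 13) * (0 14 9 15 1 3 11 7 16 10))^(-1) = (0 10 16 7 11 3 1 15 9 14 5 13 4)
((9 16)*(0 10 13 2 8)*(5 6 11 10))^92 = ((0 5 6 11 10 13 2 8)(9 16))^92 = (16)(0 10)(2 6)(5 13)(8 11)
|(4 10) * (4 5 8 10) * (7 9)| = |(5 8 10)(7 9)| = 6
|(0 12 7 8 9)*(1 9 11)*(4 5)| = 14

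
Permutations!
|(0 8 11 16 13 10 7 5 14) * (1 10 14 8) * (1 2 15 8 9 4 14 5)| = 33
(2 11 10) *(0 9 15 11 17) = (0 9 15 11 10 2 17) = [9, 1, 17, 3, 4, 5, 6, 7, 8, 15, 2, 10, 12, 13, 14, 11, 16, 0]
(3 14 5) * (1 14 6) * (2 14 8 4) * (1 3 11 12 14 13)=(1 8 4 2 13)(3 6)(5 11 12 14)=[0, 8, 13, 6, 2, 11, 3, 7, 4, 9, 10, 12, 14, 1, 5]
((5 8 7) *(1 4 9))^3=(9)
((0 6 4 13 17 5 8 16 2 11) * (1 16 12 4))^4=(0 2 1)(4 8 17)(5 13 12)(6 11 16)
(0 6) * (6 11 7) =(0 11 7 6) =[11, 1, 2, 3, 4, 5, 0, 6, 8, 9, 10, 7]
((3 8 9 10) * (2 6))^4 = ((2 6)(3 8 9 10))^4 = (10)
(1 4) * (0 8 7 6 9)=(0 8 7 6 9)(1 4)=[8, 4, 2, 3, 1, 5, 9, 6, 7, 0]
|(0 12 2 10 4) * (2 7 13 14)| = |(0 12 7 13 14 2 10 4)| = 8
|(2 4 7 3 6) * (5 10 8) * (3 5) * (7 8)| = 15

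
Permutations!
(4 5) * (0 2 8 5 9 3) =(0 2 8 5 4 9 3) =[2, 1, 8, 0, 9, 4, 6, 7, 5, 3]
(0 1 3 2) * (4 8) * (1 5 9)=[5, 3, 0, 2, 8, 9, 6, 7, 4, 1]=(0 5 9 1 3 2)(4 8)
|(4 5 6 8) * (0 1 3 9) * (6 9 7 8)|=|(0 1 3 7 8 4 5 9)|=8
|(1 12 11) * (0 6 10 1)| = 6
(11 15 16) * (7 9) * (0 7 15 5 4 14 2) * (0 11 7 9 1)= (0 9 15 16 7 1)(2 11 5 4 14)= [9, 0, 11, 3, 14, 4, 6, 1, 8, 15, 10, 5, 12, 13, 2, 16, 7]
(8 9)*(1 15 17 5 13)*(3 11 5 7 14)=[0, 15, 2, 11, 4, 13, 6, 14, 9, 8, 10, 5, 12, 1, 3, 17, 16, 7]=(1 15 17 7 14 3 11 5 13)(8 9)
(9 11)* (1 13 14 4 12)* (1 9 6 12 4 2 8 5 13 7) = (1 7)(2 8 5 13 14)(6 12 9 11) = [0, 7, 8, 3, 4, 13, 12, 1, 5, 11, 10, 6, 9, 14, 2]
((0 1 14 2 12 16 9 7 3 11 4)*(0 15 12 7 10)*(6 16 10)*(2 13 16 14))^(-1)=(0 10 12 15 4 11 3 7 2 1)(6 9 16 13 14)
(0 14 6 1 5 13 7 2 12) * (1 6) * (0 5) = [14, 0, 12, 3, 4, 13, 6, 2, 8, 9, 10, 11, 5, 7, 1] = (0 14 1)(2 12 5 13 7)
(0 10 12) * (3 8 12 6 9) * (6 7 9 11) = (0 10 7 9 3 8 12)(6 11) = [10, 1, 2, 8, 4, 5, 11, 9, 12, 3, 7, 6, 0]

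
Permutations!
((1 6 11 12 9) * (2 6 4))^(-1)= (1 9 12 11 6 2 4)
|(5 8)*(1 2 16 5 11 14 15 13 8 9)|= |(1 2 16 5 9)(8 11 14 15 13)|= 5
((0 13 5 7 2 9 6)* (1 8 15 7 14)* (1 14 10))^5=(0 8 6 1 9 10 2 5 7 13 15)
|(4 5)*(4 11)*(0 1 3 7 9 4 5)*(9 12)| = 14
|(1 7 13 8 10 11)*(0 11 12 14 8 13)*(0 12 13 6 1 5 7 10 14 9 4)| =28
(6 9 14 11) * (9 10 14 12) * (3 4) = [0, 1, 2, 4, 3, 5, 10, 7, 8, 12, 14, 6, 9, 13, 11] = (3 4)(6 10 14 11)(9 12)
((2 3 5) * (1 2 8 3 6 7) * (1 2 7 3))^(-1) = ((1 7 2 6 3 5 8))^(-1) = (1 8 5 3 6 2 7)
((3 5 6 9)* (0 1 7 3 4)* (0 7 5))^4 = ((0 1 5 6 9 4 7 3))^4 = (0 9)(1 4)(3 6)(5 7)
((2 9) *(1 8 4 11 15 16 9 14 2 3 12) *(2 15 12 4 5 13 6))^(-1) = (1 12 11 4 3 9 16 15 14 2 6 13 5 8)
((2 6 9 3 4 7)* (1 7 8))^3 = (1 6 4 7 9 8 2 3)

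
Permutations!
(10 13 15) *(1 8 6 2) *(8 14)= (1 14 8 6 2)(10 13 15)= [0, 14, 1, 3, 4, 5, 2, 7, 6, 9, 13, 11, 12, 15, 8, 10]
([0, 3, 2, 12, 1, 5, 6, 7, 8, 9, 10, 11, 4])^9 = (1 3 12 4)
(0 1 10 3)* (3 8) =(0 1 10 8 3) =[1, 10, 2, 0, 4, 5, 6, 7, 3, 9, 8]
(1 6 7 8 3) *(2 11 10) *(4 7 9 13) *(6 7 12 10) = (1 7 8 3)(2 11 6 9 13 4 12 10) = [0, 7, 11, 1, 12, 5, 9, 8, 3, 13, 2, 6, 10, 4]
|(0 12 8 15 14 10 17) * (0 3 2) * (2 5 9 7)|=|(0 12 8 15 14 10 17 3 5 9 7 2)|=12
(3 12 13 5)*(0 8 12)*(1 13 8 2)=(0 2 1 13 5 3)(8 12)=[2, 13, 1, 0, 4, 3, 6, 7, 12, 9, 10, 11, 8, 5]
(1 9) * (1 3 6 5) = (1 9 3 6 5) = [0, 9, 2, 6, 4, 1, 5, 7, 8, 3]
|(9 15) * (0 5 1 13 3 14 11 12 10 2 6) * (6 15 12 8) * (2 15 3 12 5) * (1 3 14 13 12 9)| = 12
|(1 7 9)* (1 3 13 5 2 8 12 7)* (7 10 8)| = 6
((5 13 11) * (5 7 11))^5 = ((5 13)(7 11))^5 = (5 13)(7 11)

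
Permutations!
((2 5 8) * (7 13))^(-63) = (7 13)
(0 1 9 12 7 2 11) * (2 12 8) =[1, 9, 11, 3, 4, 5, 6, 12, 2, 8, 10, 0, 7] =(0 1 9 8 2 11)(7 12)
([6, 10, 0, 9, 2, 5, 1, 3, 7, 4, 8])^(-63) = (0 9 8 6 4 7 1 2 3 10)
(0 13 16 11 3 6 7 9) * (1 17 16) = (0 13 1 17 16 11 3 6 7 9) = [13, 17, 2, 6, 4, 5, 7, 9, 8, 0, 10, 3, 12, 1, 14, 15, 11, 16]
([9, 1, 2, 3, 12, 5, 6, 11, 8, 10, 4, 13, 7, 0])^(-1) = [13, 1, 2, 3, 10, 5, 6, 12, 8, 0, 9, 7, 4, 11]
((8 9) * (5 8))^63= ((5 8 9))^63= (9)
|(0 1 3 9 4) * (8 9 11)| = |(0 1 3 11 8 9 4)| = 7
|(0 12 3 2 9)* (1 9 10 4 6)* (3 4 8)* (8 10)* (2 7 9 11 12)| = |(0 2 8 3 7 9)(1 11 12 4 6)| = 30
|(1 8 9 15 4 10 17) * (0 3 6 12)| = |(0 3 6 12)(1 8 9 15 4 10 17)| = 28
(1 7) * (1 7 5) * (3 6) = [0, 5, 2, 6, 4, 1, 3, 7] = (7)(1 5)(3 6)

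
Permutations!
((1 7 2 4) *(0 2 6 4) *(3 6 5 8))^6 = ((0 2)(1 7 5 8 3 6 4))^6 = (1 4 6 3 8 5 7)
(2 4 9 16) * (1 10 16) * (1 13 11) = (1 10 16 2 4 9 13 11) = [0, 10, 4, 3, 9, 5, 6, 7, 8, 13, 16, 1, 12, 11, 14, 15, 2]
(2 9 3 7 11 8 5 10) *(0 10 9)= [10, 1, 0, 7, 4, 9, 6, 11, 5, 3, 2, 8]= (0 10 2)(3 7 11 8 5 9)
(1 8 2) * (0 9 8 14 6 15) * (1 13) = (0 9 8 2 13 1 14 6 15) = [9, 14, 13, 3, 4, 5, 15, 7, 2, 8, 10, 11, 12, 1, 6, 0]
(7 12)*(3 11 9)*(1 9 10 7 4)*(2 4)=(1 9 3 11 10 7 12 2 4)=[0, 9, 4, 11, 1, 5, 6, 12, 8, 3, 7, 10, 2]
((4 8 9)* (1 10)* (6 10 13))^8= ((1 13 6 10)(4 8 9))^8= (13)(4 9 8)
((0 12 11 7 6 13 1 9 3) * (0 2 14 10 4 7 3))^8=(0 7 3 1 10 12 6 2 9 4 11 13 14)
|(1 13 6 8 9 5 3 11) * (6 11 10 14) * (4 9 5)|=|(1 13 11)(3 10 14 6 8 5)(4 9)|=6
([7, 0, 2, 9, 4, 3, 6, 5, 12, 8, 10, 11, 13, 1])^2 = [5, 7, 2, 8, 4, 9, 6, 3, 13, 12, 10, 11, 1, 0]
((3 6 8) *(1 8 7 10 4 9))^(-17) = ((1 8 3 6 7 10 4 9))^(-17) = (1 9 4 10 7 6 3 8)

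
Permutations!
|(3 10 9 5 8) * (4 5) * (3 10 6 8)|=7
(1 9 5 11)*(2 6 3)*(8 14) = (1 9 5 11)(2 6 3)(8 14) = [0, 9, 6, 2, 4, 11, 3, 7, 14, 5, 10, 1, 12, 13, 8]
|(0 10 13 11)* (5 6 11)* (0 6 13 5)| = 4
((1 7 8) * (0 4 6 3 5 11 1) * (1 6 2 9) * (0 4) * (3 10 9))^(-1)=((1 7 8 4 2 3 5 11 6 10 9))^(-1)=(1 9 10 6 11 5 3 2 4 8 7)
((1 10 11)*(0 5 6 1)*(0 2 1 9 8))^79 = ((0 5 6 9 8)(1 10 11 2))^79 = (0 8 9 6 5)(1 2 11 10)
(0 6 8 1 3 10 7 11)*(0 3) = (0 6 8 1)(3 10 7 11) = [6, 0, 2, 10, 4, 5, 8, 11, 1, 9, 7, 3]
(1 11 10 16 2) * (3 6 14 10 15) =[0, 11, 1, 6, 4, 5, 14, 7, 8, 9, 16, 15, 12, 13, 10, 3, 2] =(1 11 15 3 6 14 10 16 2)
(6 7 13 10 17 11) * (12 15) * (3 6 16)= (3 6 7 13 10 17 11 16)(12 15)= [0, 1, 2, 6, 4, 5, 7, 13, 8, 9, 17, 16, 15, 10, 14, 12, 3, 11]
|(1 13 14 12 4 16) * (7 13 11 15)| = |(1 11 15 7 13 14 12 4 16)| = 9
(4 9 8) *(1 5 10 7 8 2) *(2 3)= [0, 5, 1, 2, 9, 10, 6, 8, 4, 3, 7]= (1 5 10 7 8 4 9 3 2)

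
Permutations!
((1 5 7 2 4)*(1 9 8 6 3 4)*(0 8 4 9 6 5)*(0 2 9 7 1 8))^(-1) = ((1 2 8 5)(3 7 9 4 6))^(-1) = (1 5 8 2)(3 6 4 9 7)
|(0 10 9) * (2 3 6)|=3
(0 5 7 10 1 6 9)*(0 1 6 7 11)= (0 5 11)(1 7 10 6 9)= [5, 7, 2, 3, 4, 11, 9, 10, 8, 1, 6, 0]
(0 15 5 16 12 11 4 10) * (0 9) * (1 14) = (0 15 5 16 12 11 4 10 9)(1 14) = [15, 14, 2, 3, 10, 16, 6, 7, 8, 0, 9, 4, 11, 13, 1, 5, 12]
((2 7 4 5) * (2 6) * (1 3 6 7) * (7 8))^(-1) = ((1 3 6 2)(4 5 8 7))^(-1) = (1 2 6 3)(4 7 8 5)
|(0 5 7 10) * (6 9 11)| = 12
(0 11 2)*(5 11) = (0 5 11 2) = [5, 1, 0, 3, 4, 11, 6, 7, 8, 9, 10, 2]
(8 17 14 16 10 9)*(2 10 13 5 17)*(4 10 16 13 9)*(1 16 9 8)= (1 16 8 2 9)(4 10)(5 17 14 13)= [0, 16, 9, 3, 10, 17, 6, 7, 2, 1, 4, 11, 12, 5, 13, 15, 8, 14]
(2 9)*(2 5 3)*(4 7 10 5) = (2 9 4 7 10 5 3) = [0, 1, 9, 2, 7, 3, 6, 10, 8, 4, 5]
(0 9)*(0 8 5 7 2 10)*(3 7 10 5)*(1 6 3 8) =(0 9 1 6 3 7 2 5 10) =[9, 6, 5, 7, 4, 10, 3, 2, 8, 1, 0]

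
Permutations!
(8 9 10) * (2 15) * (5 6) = (2 15)(5 6)(8 9 10) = [0, 1, 15, 3, 4, 6, 5, 7, 9, 10, 8, 11, 12, 13, 14, 2]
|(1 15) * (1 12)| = 3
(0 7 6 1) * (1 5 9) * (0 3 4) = (0 7 6 5 9 1 3 4) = [7, 3, 2, 4, 0, 9, 5, 6, 8, 1]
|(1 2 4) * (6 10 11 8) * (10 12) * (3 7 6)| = 21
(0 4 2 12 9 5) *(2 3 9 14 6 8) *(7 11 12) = [4, 1, 7, 9, 3, 0, 8, 11, 2, 5, 10, 12, 14, 13, 6] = (0 4 3 9 5)(2 7 11 12 14 6 8)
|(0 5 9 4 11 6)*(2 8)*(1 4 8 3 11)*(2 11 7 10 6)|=|(0 5 9 8 11 2 3 7 10 6)(1 4)|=10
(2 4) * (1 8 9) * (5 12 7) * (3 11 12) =(1 8 9)(2 4)(3 11 12 7 5) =[0, 8, 4, 11, 2, 3, 6, 5, 9, 1, 10, 12, 7]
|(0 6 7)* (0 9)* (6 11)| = 5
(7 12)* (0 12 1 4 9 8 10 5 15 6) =(0 12 7 1 4 9 8 10 5 15 6) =[12, 4, 2, 3, 9, 15, 0, 1, 10, 8, 5, 11, 7, 13, 14, 6]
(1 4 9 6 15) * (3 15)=(1 4 9 6 3 15)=[0, 4, 2, 15, 9, 5, 3, 7, 8, 6, 10, 11, 12, 13, 14, 1]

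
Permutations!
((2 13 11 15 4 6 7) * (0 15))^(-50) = (0 13 7 4)(2 6 15 11)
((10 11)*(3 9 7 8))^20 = (11)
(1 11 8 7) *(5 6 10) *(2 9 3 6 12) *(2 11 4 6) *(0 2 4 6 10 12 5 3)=(0 2 9)(1 6 12 11 8 7)(3 4 10)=[2, 6, 9, 4, 10, 5, 12, 1, 7, 0, 3, 8, 11]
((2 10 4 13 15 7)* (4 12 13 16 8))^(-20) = ((2 10 12 13 15 7)(4 16 8))^(-20) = (2 15 12)(4 16 8)(7 13 10)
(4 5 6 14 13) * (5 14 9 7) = [0, 1, 2, 3, 14, 6, 9, 5, 8, 7, 10, 11, 12, 4, 13] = (4 14 13)(5 6 9 7)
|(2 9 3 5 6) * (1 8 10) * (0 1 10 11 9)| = |(0 1 8 11 9 3 5 6 2)| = 9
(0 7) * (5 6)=(0 7)(5 6)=[7, 1, 2, 3, 4, 6, 5, 0]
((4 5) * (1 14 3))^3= (14)(4 5)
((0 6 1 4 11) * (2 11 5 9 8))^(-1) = ((0 6 1 4 5 9 8 2 11))^(-1) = (0 11 2 8 9 5 4 1 6)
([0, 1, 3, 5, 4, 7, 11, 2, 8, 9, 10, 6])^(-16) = [0, 1, 2, 3, 4, 5, 6, 7, 8, 9, 10, 11]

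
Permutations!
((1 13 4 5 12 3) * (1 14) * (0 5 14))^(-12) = ((0 5 12 3)(1 13 4 14))^(-12) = (14)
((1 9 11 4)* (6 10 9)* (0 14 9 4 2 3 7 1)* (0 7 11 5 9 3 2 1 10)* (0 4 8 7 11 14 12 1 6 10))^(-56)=(14)(0 8 1)(4 11 6)(7 10 12)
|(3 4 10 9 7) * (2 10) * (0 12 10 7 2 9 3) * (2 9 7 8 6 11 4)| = 10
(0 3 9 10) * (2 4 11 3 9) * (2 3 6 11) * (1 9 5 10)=[5, 9, 4, 3, 2, 10, 11, 7, 8, 1, 0, 6]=(0 5 10)(1 9)(2 4)(6 11)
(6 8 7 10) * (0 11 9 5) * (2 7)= (0 11 9 5)(2 7 10 6 8)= [11, 1, 7, 3, 4, 0, 8, 10, 2, 5, 6, 9]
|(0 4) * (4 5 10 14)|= |(0 5 10 14 4)|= 5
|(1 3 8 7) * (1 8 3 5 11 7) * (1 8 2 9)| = 6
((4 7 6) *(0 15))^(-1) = ((0 15)(4 7 6))^(-1) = (0 15)(4 6 7)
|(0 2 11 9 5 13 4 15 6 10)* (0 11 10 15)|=8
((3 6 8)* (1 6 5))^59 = (1 5 3 8 6)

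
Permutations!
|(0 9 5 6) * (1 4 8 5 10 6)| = 4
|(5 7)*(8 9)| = |(5 7)(8 9)| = 2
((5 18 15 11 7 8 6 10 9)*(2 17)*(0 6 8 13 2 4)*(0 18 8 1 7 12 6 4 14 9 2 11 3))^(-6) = ((0 4 18 15 3)(1 7 13 11 12 6 10 2 17 14 9 5 8))^(-6) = (0 3 15 18 4)(1 2 7 17 13 14 11 9 12 5 6 8 10)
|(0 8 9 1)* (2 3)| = |(0 8 9 1)(2 3)| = 4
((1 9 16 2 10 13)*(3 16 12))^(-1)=((1 9 12 3 16 2 10 13))^(-1)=(1 13 10 2 16 3 12 9)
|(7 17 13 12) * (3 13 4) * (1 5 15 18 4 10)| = |(1 5 15 18 4 3 13 12 7 17 10)| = 11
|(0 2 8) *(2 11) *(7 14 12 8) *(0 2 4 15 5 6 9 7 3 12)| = 36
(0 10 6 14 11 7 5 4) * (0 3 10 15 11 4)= (0 15 11 7 5)(3 10 6 14 4)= [15, 1, 2, 10, 3, 0, 14, 5, 8, 9, 6, 7, 12, 13, 4, 11]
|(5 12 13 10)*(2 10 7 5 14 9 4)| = 20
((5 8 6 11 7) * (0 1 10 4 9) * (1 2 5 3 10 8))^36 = (11)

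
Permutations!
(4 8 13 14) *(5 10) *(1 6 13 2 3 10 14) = (1 6 13)(2 3 10 5 14 4 8) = [0, 6, 3, 10, 8, 14, 13, 7, 2, 9, 5, 11, 12, 1, 4]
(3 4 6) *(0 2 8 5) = (0 2 8 5)(3 4 6) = [2, 1, 8, 4, 6, 0, 3, 7, 5]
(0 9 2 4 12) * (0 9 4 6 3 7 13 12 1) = (0 4 1)(2 6 3 7 13 12 9) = [4, 0, 6, 7, 1, 5, 3, 13, 8, 2, 10, 11, 9, 12]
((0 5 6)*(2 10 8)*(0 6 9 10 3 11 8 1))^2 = (0 9 1 5 10)(2 11)(3 8)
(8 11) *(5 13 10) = (5 13 10)(8 11) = [0, 1, 2, 3, 4, 13, 6, 7, 11, 9, 5, 8, 12, 10]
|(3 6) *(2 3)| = 3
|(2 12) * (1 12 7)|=4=|(1 12 2 7)|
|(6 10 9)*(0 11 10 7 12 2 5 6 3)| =|(0 11 10 9 3)(2 5 6 7 12)| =5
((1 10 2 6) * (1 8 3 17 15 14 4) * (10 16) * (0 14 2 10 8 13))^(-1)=((0 14 4 1 16 8 3 17 15 2 6 13))^(-1)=(0 13 6 2 15 17 3 8 16 1 4 14)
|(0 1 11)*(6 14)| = 6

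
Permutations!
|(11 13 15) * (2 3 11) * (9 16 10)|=|(2 3 11 13 15)(9 16 10)|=15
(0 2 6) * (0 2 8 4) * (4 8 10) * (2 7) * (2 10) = [2, 1, 6, 3, 0, 5, 7, 10, 8, 9, 4] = (0 2 6 7 10 4)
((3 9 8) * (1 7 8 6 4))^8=(1 7 8 3 9 6 4)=((1 7 8 3 9 6 4))^8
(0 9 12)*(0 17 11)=(0 9 12 17 11)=[9, 1, 2, 3, 4, 5, 6, 7, 8, 12, 10, 0, 17, 13, 14, 15, 16, 11]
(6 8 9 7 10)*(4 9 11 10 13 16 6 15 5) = (4 9 7 13 16 6 8 11 10 15 5) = [0, 1, 2, 3, 9, 4, 8, 13, 11, 7, 15, 10, 12, 16, 14, 5, 6]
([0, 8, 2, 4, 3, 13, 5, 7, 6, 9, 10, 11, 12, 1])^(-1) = (1 13 5 6 8)(3 4)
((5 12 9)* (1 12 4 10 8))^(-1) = (1 8 10 4 5 9 12)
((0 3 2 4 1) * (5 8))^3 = (0 4 3 1 2)(5 8)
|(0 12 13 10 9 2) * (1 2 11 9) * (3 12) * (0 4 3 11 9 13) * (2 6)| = 10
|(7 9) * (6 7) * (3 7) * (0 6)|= 5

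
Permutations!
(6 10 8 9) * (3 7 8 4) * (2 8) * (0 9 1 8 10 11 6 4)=(0 9 4 3 7 2 10)(1 8)(6 11)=[9, 8, 10, 7, 3, 5, 11, 2, 1, 4, 0, 6]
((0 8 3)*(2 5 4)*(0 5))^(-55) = (0 2 4 5 3 8) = ((0 8 3 5 4 2))^(-55)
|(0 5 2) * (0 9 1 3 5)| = 5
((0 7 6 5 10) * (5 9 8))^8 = (0 7 6 9 8 5 10)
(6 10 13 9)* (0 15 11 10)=(0 15 11 10 13 9 6)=[15, 1, 2, 3, 4, 5, 0, 7, 8, 6, 13, 10, 12, 9, 14, 11]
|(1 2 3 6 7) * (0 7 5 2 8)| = |(0 7 1 8)(2 3 6 5)| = 4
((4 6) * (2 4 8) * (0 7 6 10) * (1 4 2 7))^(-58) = ((0 1 4 10)(6 8 7))^(-58) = (0 4)(1 10)(6 7 8)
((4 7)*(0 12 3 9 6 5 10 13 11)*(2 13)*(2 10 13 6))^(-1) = ((0 12 3 9 2 6 5 13 11)(4 7))^(-1) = (0 11 13 5 6 2 9 3 12)(4 7)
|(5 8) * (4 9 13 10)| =|(4 9 13 10)(5 8)| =4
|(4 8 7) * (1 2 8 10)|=|(1 2 8 7 4 10)|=6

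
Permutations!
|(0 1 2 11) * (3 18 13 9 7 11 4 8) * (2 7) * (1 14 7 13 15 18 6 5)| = |(0 14 7 11)(1 13 9 2 4 8 3 6 5)(15 18)| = 36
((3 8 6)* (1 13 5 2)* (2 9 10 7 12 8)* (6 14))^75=((1 13 5 9 10 7 12 8 14 6 3 2))^75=(1 9 12 6)(2 5 7 14)(3 13 10 8)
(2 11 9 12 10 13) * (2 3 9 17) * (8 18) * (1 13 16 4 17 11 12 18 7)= (1 13 3 9 18 8 7)(2 12 10 16 4 17)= [0, 13, 12, 9, 17, 5, 6, 1, 7, 18, 16, 11, 10, 3, 14, 15, 4, 2, 8]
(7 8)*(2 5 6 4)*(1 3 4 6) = (1 3 4 2 5)(7 8) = [0, 3, 5, 4, 2, 1, 6, 8, 7]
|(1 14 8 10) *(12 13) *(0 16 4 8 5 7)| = 18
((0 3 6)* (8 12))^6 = (12)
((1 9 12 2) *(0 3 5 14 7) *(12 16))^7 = (0 5 7 3 14)(1 16 2 9 12)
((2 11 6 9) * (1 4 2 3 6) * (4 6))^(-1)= (1 11 2 4 3 9 6)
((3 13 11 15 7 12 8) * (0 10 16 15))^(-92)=((0 10 16 15 7 12 8 3 13 11))^(-92)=(0 13 8 7 16)(3 12 15 10 11)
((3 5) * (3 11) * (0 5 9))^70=(11)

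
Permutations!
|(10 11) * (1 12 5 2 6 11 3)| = 8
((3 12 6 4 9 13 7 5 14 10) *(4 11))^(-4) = ((3 12 6 11 4 9 13 7 5 14 10))^(-4) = (3 7 11 10 13 6 14 9 12 5 4)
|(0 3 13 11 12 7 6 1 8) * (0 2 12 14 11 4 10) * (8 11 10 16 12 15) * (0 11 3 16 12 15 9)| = 42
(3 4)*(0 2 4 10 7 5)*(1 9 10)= [2, 9, 4, 1, 3, 0, 6, 5, 8, 10, 7]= (0 2 4 3 1 9 10 7 5)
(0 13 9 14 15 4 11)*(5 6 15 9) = (0 13 5 6 15 4 11)(9 14) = [13, 1, 2, 3, 11, 6, 15, 7, 8, 14, 10, 0, 12, 5, 9, 4]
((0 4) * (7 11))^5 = (0 4)(7 11)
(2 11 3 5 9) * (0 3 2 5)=(0 3)(2 11)(5 9)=[3, 1, 11, 0, 4, 9, 6, 7, 8, 5, 10, 2]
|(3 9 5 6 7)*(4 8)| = |(3 9 5 6 7)(4 8)| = 10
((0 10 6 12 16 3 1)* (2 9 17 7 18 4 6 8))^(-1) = (0 1 3 16 12 6 4 18 7 17 9 2 8 10)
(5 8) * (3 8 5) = (3 8) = [0, 1, 2, 8, 4, 5, 6, 7, 3]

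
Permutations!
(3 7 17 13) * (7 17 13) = (3 17 7 13) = [0, 1, 2, 17, 4, 5, 6, 13, 8, 9, 10, 11, 12, 3, 14, 15, 16, 7]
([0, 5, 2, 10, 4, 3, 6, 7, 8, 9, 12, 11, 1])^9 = (1 12 10 3 5)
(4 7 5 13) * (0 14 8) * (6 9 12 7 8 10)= (0 14 10 6 9 12 7 5 13 4 8)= [14, 1, 2, 3, 8, 13, 9, 5, 0, 12, 6, 11, 7, 4, 10]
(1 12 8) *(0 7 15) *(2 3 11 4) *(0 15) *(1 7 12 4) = [12, 4, 3, 11, 2, 5, 6, 0, 7, 9, 10, 1, 8, 13, 14, 15] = (15)(0 12 8 7)(1 4 2 3 11)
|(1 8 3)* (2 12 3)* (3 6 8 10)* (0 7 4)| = 12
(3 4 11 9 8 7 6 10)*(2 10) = (2 10 3 4 11 9 8 7 6) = [0, 1, 10, 4, 11, 5, 2, 6, 7, 8, 3, 9]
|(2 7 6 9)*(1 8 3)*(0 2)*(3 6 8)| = |(0 2 7 8 6 9)(1 3)| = 6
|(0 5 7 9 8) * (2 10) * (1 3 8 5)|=|(0 1 3 8)(2 10)(5 7 9)|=12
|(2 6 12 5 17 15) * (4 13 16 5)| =|(2 6 12 4 13 16 5 17 15)| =9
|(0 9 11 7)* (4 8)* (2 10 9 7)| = 4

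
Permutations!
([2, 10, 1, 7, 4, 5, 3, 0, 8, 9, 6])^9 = [1, 6, 10, 0, 4, 5, 7, 2, 8, 9, 3]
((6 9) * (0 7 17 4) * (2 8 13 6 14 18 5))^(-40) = (18)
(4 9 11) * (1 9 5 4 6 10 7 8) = [0, 9, 2, 3, 5, 4, 10, 8, 1, 11, 7, 6] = (1 9 11 6 10 7 8)(4 5)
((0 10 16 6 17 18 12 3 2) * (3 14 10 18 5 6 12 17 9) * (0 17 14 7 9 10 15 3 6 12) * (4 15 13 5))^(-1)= (0 16 10 6 9 7 12 5 13 14 18)(2 3 15 4 17)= ((0 18 14 13 5 12 7 9 6 10 16)(2 17 4 15 3))^(-1)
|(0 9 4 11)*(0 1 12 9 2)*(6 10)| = |(0 2)(1 12 9 4 11)(6 10)| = 10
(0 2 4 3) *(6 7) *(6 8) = [2, 1, 4, 0, 3, 5, 7, 8, 6] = (0 2 4 3)(6 7 8)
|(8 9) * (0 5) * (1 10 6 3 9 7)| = 14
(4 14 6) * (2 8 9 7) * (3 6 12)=(2 8 9 7)(3 6 4 14 12)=[0, 1, 8, 6, 14, 5, 4, 2, 9, 7, 10, 11, 3, 13, 12]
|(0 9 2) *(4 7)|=6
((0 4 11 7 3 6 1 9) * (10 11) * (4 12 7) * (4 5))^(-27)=((0 12 7 3 6 1 9)(4 10 11 5))^(-27)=(0 12 7 3 6 1 9)(4 10 11 5)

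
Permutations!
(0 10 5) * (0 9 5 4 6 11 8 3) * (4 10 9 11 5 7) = (0 9 7 4 6 5 11 8 3) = [9, 1, 2, 0, 6, 11, 5, 4, 3, 7, 10, 8]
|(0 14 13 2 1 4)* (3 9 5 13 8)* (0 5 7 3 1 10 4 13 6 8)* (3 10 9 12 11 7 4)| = 40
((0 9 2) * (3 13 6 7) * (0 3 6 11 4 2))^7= (0 9)(2 13 4 3 11)(6 7)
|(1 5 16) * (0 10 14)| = 3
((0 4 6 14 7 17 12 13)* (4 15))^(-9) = (17)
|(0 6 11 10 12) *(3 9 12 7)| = |(0 6 11 10 7 3 9 12)| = 8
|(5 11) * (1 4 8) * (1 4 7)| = |(1 7)(4 8)(5 11)| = 2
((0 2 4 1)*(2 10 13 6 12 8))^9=(13)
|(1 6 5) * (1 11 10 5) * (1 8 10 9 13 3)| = 9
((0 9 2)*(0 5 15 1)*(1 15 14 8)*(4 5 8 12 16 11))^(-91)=(0 1 8 2 9)(4 11 16 12 14 5)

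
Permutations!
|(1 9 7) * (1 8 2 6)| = |(1 9 7 8 2 6)| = 6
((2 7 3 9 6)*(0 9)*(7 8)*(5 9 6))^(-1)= (0 3 7 8 2 6)(5 9)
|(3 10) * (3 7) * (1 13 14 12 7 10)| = |(1 13 14 12 7 3)| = 6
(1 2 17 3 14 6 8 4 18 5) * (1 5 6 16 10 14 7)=(1 2 17 3 7)(4 18 6 8)(10 14 16)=[0, 2, 17, 7, 18, 5, 8, 1, 4, 9, 14, 11, 12, 13, 16, 15, 10, 3, 6]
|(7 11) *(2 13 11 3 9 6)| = 7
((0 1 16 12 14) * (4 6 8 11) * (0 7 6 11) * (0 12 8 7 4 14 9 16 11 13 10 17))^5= (0 13 11 17 4 1 10 14)(6 7)(8 12 9 16)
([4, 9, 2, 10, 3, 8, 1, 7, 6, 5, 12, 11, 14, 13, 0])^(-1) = (0 14 12 10 3 4)(1 6 8 5 9)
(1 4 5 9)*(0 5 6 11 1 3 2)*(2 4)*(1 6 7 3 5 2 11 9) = [2, 11, 0, 4, 7, 1, 9, 3, 8, 5, 10, 6] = (0 2)(1 11 6 9 5)(3 4 7)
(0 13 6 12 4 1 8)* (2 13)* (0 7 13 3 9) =(0 2 3 9)(1 8 7 13 6 12 4) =[2, 8, 3, 9, 1, 5, 12, 13, 7, 0, 10, 11, 4, 6]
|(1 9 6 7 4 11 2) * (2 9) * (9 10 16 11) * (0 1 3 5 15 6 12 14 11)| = 15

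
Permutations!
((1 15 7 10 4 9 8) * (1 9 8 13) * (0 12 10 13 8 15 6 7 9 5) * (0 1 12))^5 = (1 10 5 12 8 13 9 7 15 6 4)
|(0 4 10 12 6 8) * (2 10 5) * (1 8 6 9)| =|(0 4 5 2 10 12 9 1 8)| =9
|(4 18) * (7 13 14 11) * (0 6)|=|(0 6)(4 18)(7 13 14 11)|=4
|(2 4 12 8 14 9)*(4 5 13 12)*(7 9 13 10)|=20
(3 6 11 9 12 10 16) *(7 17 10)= (3 6 11 9 12 7 17 10 16)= [0, 1, 2, 6, 4, 5, 11, 17, 8, 12, 16, 9, 7, 13, 14, 15, 3, 10]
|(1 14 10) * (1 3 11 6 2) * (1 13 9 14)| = |(2 13 9 14 10 3 11 6)| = 8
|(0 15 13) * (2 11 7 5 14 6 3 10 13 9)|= |(0 15 9 2 11 7 5 14 6 3 10 13)|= 12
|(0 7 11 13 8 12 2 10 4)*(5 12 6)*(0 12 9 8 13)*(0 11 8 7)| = 20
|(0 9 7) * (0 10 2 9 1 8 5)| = |(0 1 8 5)(2 9 7 10)| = 4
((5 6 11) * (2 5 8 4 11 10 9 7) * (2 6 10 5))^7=(4 11 8)(5 9 6 10 7)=((4 11 8)(5 10 9 7 6))^7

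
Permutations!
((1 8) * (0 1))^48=((0 1 8))^48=(8)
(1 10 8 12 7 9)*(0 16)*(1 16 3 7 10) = (0 3 7 9 16)(8 12 10) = [3, 1, 2, 7, 4, 5, 6, 9, 12, 16, 8, 11, 10, 13, 14, 15, 0]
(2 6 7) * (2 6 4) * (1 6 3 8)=(1 6 7 3 8)(2 4)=[0, 6, 4, 8, 2, 5, 7, 3, 1]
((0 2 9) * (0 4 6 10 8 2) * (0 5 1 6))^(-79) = (0 1 10 2 4 5 6 8 9)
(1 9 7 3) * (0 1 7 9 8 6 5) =(9)(0 1 8 6 5)(3 7) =[1, 8, 2, 7, 4, 0, 5, 3, 6, 9]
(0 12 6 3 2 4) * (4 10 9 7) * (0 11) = [12, 1, 10, 2, 11, 5, 3, 4, 8, 7, 9, 0, 6] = (0 12 6 3 2 10 9 7 4 11)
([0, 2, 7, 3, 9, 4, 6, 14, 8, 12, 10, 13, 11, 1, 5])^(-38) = (1 7 5 9 11)(2 14 4 12 13)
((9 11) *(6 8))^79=((6 8)(9 11))^79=(6 8)(9 11)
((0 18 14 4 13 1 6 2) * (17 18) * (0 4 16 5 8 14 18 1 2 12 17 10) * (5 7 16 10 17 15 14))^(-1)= ((18)(0 17 1 6 12 15 14 10)(2 4 13)(5 8)(7 16))^(-1)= (18)(0 10 14 15 12 6 1 17)(2 13 4)(5 8)(7 16)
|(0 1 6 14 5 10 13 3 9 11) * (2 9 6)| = 30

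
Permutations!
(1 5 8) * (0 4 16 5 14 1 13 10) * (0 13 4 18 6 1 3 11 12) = (0 18 6 1 14 3 11 12)(4 16 5 8)(10 13) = [18, 14, 2, 11, 16, 8, 1, 7, 4, 9, 13, 12, 0, 10, 3, 15, 5, 17, 6]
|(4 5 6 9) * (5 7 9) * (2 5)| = 3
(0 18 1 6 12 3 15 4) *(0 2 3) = [18, 6, 3, 15, 2, 5, 12, 7, 8, 9, 10, 11, 0, 13, 14, 4, 16, 17, 1] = (0 18 1 6 12)(2 3 15 4)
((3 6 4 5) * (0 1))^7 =(0 1)(3 5 4 6)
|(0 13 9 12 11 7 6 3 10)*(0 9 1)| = 21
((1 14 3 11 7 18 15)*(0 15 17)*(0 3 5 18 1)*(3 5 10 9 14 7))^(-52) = ((0 15)(1 7)(3 11)(5 18 17)(9 14 10))^(-52) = (5 17 18)(9 10 14)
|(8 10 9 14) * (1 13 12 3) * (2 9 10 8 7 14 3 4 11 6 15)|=10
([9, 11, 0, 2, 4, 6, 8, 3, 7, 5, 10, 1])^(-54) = (11)(0 5 8 3)(2 9 6 7)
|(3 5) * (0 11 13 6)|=4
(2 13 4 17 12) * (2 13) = (4 17 12 13) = [0, 1, 2, 3, 17, 5, 6, 7, 8, 9, 10, 11, 13, 4, 14, 15, 16, 12]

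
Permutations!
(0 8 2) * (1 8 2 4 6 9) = (0 2)(1 8 4 6 9) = [2, 8, 0, 3, 6, 5, 9, 7, 4, 1]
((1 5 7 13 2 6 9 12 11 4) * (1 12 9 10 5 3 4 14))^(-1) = (1 14 11 12 4 3)(2 13 7 5 10 6)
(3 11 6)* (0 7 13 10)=[7, 1, 2, 11, 4, 5, 3, 13, 8, 9, 0, 6, 12, 10]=(0 7 13 10)(3 11 6)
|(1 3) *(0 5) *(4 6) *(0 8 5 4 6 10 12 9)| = |(0 4 10 12 9)(1 3)(5 8)| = 10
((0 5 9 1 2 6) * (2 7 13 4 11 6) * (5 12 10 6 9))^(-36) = (13)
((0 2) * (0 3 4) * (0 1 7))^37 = (0 2 3 4 1 7)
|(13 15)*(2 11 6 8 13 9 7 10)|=|(2 11 6 8 13 15 9 7 10)|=9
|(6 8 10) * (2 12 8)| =|(2 12 8 10 6)| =5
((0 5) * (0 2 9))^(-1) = ((0 5 2 9))^(-1) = (0 9 2 5)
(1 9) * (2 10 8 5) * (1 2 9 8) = (1 8 5 9 2 10) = [0, 8, 10, 3, 4, 9, 6, 7, 5, 2, 1]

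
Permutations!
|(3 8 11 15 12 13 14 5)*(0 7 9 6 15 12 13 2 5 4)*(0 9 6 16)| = 18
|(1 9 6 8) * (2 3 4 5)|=4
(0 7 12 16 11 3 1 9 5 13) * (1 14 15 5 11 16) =(16)(0 7 12 1 9 11 3 14 15 5 13) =[7, 9, 2, 14, 4, 13, 6, 12, 8, 11, 10, 3, 1, 0, 15, 5, 16]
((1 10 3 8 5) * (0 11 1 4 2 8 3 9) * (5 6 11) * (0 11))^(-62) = (0 8 4)(1 9)(2 5 6)(10 11)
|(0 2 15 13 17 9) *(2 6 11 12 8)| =|(0 6 11 12 8 2 15 13 17 9)| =10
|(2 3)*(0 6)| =2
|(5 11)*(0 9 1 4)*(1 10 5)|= 7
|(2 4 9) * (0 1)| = |(0 1)(2 4 9)| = 6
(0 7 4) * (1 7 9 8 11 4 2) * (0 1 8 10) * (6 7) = (0 9 10)(1 6 7 2 8 11 4) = [9, 6, 8, 3, 1, 5, 7, 2, 11, 10, 0, 4]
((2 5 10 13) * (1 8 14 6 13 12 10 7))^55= (1 7 5 2 13 6 14 8)(10 12)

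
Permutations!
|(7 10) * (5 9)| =|(5 9)(7 10)| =2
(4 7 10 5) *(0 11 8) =(0 11 8)(4 7 10 5) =[11, 1, 2, 3, 7, 4, 6, 10, 0, 9, 5, 8]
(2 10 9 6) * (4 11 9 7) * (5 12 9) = (2 10 7 4 11 5 12 9 6) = [0, 1, 10, 3, 11, 12, 2, 4, 8, 6, 7, 5, 9]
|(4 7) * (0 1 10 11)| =4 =|(0 1 10 11)(4 7)|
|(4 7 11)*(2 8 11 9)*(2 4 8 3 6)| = 6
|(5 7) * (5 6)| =|(5 7 6)| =3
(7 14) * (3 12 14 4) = (3 12 14 7 4) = [0, 1, 2, 12, 3, 5, 6, 4, 8, 9, 10, 11, 14, 13, 7]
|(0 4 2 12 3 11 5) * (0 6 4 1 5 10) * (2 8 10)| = 28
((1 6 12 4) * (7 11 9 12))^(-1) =((1 6 7 11 9 12 4))^(-1) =(1 4 12 9 11 7 6)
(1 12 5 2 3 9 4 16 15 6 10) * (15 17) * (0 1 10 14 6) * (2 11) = (0 1 12 5 11 2 3 9 4 16 17 15)(6 14) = [1, 12, 3, 9, 16, 11, 14, 7, 8, 4, 10, 2, 5, 13, 6, 0, 17, 15]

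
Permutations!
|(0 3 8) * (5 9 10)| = 3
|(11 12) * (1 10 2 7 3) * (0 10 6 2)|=|(0 10)(1 6 2 7 3)(11 12)|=10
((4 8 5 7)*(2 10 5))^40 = (2 4 5)(7 10 8)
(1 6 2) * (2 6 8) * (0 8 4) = (0 8 2 1 4) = [8, 4, 1, 3, 0, 5, 6, 7, 2]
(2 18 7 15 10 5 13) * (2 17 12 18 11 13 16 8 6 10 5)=(2 11 13 17 12 18 7 15 5 16 8 6 10)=[0, 1, 11, 3, 4, 16, 10, 15, 6, 9, 2, 13, 18, 17, 14, 5, 8, 12, 7]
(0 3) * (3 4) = [4, 1, 2, 0, 3] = (0 4 3)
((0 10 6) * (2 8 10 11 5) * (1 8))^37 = (0 8 5 6 1 11 10 2)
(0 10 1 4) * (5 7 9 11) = (0 10 1 4)(5 7 9 11) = [10, 4, 2, 3, 0, 7, 6, 9, 8, 11, 1, 5]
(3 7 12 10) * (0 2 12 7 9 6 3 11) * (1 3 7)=(0 2 12 10 11)(1 3 9 6 7)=[2, 3, 12, 9, 4, 5, 7, 1, 8, 6, 11, 0, 10]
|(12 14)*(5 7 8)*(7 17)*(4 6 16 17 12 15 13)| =|(4 6 16 17 7 8 5 12 14 15 13)| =11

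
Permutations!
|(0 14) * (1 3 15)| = |(0 14)(1 3 15)| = 6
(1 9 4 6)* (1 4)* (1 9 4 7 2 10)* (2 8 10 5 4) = [0, 2, 5, 3, 6, 4, 7, 8, 10, 9, 1] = (1 2 5 4 6 7 8 10)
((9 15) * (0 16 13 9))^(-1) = ((0 16 13 9 15))^(-1) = (0 15 9 13 16)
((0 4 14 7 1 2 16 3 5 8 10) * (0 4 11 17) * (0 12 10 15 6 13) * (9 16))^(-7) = (0 16 10 15 1 11 3 4 6 2 17 5 14 13 9 12 8 7) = ((0 11 17 12 10 4 14 7 1 2 9 16 3 5 8 15 6 13))^(-7)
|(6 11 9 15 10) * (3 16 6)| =7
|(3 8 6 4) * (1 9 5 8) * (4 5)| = 12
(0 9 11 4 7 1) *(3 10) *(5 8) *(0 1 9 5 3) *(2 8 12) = (0 5 12 2 8 3 10)(4 7 9 11) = [5, 1, 8, 10, 7, 12, 6, 9, 3, 11, 0, 4, 2]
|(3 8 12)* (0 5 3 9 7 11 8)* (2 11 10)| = 21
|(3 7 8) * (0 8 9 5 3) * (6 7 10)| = |(0 8)(3 10 6 7 9 5)| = 6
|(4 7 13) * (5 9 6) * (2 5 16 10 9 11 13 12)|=|(2 5 11 13 4 7 12)(6 16 10 9)|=28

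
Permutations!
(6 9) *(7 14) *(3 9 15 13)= (3 9 6 15 13)(7 14)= [0, 1, 2, 9, 4, 5, 15, 14, 8, 6, 10, 11, 12, 3, 7, 13]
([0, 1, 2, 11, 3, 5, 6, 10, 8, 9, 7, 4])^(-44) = [0, 1, 2, 11, 3, 5, 6, 7, 8, 9, 10, 4]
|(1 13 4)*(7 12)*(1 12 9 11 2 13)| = 7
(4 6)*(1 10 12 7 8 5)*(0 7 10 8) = (0 7)(1 8 5)(4 6)(10 12) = [7, 8, 2, 3, 6, 1, 4, 0, 5, 9, 12, 11, 10]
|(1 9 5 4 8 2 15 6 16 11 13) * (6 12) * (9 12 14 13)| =|(1 12 6 16 11 9 5 4 8 2 15 14 13)| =13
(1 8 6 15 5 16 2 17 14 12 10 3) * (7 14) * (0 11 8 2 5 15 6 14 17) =(0 11 8 14 12 10 3 1 2)(5 16)(7 17) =[11, 2, 0, 1, 4, 16, 6, 17, 14, 9, 3, 8, 10, 13, 12, 15, 5, 7]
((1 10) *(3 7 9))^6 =(10)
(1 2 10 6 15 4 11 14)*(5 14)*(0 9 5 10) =[9, 2, 0, 3, 11, 14, 15, 7, 8, 5, 6, 10, 12, 13, 1, 4] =(0 9 5 14 1 2)(4 11 10 6 15)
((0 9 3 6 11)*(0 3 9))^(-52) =(3 11 6) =((3 6 11))^(-52)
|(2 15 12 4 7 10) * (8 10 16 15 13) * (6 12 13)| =|(2 6 12 4 7 16 15 13 8 10)| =10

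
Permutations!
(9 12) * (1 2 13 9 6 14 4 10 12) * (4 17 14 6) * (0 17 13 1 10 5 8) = [17, 2, 1, 3, 5, 8, 6, 7, 0, 10, 12, 11, 4, 9, 13, 15, 16, 14] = (0 17 14 13 9 10 12 4 5 8)(1 2)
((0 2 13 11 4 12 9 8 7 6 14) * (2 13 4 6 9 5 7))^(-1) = (0 14 6 11 13)(2 8 9 7 5 12 4)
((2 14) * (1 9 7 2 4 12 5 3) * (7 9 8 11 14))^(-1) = ((1 8 11 14 4 12 5 3)(2 7))^(-1) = (1 3 5 12 4 14 11 8)(2 7)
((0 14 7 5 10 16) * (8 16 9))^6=(0 8 10 7)(5 14 16 9)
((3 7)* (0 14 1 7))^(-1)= (0 3 7 1 14)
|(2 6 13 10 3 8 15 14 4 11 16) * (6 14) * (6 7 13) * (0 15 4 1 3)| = 40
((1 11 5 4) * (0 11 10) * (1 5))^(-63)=(0 11 1 10)(4 5)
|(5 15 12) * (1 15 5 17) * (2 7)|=4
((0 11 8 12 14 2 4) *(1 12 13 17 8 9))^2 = ((0 11 9 1 12 14 2 4)(8 13 17))^2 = (0 9 12 2)(1 14 4 11)(8 17 13)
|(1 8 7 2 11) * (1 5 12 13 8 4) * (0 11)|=|(0 11 5 12 13 8 7 2)(1 4)|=8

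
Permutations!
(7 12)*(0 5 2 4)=[5, 1, 4, 3, 0, 2, 6, 12, 8, 9, 10, 11, 7]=(0 5 2 4)(7 12)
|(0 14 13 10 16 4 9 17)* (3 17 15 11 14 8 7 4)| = |(0 8 7 4 9 15 11 14 13 10 16 3 17)| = 13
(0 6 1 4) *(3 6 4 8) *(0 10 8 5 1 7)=[4, 5, 2, 6, 10, 1, 7, 0, 3, 9, 8]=(0 4 10 8 3 6 7)(1 5)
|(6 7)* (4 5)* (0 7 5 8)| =|(0 7 6 5 4 8)| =6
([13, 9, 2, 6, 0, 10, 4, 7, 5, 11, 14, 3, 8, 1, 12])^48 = (5 12 10 8 14)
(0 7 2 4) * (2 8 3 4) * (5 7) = [5, 1, 2, 4, 0, 7, 6, 8, 3] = (0 5 7 8 3 4)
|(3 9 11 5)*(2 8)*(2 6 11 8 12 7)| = 6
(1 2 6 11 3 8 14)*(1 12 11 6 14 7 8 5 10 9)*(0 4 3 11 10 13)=[4, 2, 14, 5, 3, 13, 6, 8, 7, 1, 9, 11, 10, 0, 12]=(0 4 3 5 13)(1 2 14 12 10 9)(7 8)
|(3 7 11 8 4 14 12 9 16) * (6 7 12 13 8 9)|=28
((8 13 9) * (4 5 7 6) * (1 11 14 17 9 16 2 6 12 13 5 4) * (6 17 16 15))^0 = ((1 11 14 16 2 17 9 8 5 7 12 13 15 6))^0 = (17)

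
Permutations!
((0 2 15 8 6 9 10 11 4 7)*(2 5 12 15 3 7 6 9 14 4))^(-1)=((0 5 12 15 8 9 10 11 2 3 7)(4 6 14))^(-1)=(0 7 3 2 11 10 9 8 15 12 5)(4 14 6)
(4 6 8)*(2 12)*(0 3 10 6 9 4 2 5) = (0 3 10 6 8 2 12 5)(4 9) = [3, 1, 12, 10, 9, 0, 8, 7, 2, 4, 6, 11, 5]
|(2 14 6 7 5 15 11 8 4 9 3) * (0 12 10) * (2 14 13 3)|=12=|(0 12 10)(2 13 3 14 6 7 5 15 11 8 4 9)|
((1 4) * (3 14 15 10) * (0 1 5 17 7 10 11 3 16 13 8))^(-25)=(0 7)(1 10)(3 11 15 14)(4 16)(5 13)(8 17)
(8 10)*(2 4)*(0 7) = (0 7)(2 4)(8 10) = [7, 1, 4, 3, 2, 5, 6, 0, 10, 9, 8]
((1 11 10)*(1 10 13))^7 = ((1 11 13))^7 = (1 11 13)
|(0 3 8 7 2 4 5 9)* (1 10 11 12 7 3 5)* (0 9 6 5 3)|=|(0 3 8)(1 10 11 12 7 2 4)(5 6)|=42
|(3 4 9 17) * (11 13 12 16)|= |(3 4 9 17)(11 13 12 16)|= 4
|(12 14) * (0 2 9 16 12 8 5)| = |(0 2 9 16 12 14 8 5)| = 8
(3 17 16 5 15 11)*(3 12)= (3 17 16 5 15 11 12)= [0, 1, 2, 17, 4, 15, 6, 7, 8, 9, 10, 12, 3, 13, 14, 11, 5, 16]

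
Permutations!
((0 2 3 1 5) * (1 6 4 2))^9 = (2 3 6 4)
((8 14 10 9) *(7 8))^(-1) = (7 9 10 14 8)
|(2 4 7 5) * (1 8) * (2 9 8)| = 7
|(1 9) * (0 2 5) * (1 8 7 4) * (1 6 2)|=|(0 1 9 8 7 4 6 2 5)|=9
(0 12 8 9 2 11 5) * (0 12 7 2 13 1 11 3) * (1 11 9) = (0 7 2 3)(1 9 13 11 5 12 8) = [7, 9, 3, 0, 4, 12, 6, 2, 1, 13, 10, 5, 8, 11]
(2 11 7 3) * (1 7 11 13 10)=[0, 7, 13, 2, 4, 5, 6, 3, 8, 9, 1, 11, 12, 10]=(1 7 3 2 13 10)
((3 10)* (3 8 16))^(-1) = (3 16 8 10)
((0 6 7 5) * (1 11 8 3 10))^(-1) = (0 5 7 6)(1 10 3 8 11)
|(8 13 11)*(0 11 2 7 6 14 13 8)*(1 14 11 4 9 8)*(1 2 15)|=|(0 4 9 8 2 7 6 11)(1 14 13 15)|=8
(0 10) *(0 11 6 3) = (0 10 11 6 3) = [10, 1, 2, 0, 4, 5, 3, 7, 8, 9, 11, 6]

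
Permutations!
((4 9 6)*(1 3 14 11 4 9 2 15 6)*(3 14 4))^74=(1 11 4 15 9 14 3 2 6)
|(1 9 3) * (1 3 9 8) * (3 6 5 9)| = 4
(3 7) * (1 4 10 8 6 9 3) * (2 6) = (1 4 10 8 2 6 9 3 7) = [0, 4, 6, 7, 10, 5, 9, 1, 2, 3, 8]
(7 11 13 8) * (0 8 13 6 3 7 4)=(13)(0 8 4)(3 7 11 6)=[8, 1, 2, 7, 0, 5, 3, 11, 4, 9, 10, 6, 12, 13]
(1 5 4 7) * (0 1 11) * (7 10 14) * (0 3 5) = (0 1)(3 5 4 10 14 7 11) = [1, 0, 2, 5, 10, 4, 6, 11, 8, 9, 14, 3, 12, 13, 7]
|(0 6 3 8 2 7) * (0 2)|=|(0 6 3 8)(2 7)|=4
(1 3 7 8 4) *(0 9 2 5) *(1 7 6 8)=[9, 3, 5, 6, 7, 0, 8, 1, 4, 2]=(0 9 2 5)(1 3 6 8 4 7)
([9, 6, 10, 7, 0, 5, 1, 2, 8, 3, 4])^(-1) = (0 4 10 2 7 3 9)(1 6)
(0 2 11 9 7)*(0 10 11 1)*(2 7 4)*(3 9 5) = (0 7 10 11 5 3 9 4 2 1) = [7, 0, 1, 9, 2, 3, 6, 10, 8, 4, 11, 5]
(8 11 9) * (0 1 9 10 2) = (0 1 9 8 11 10 2) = [1, 9, 0, 3, 4, 5, 6, 7, 11, 8, 2, 10]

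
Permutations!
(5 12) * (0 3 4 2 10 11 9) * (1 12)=(0 3 4 2 10 11 9)(1 12 5)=[3, 12, 10, 4, 2, 1, 6, 7, 8, 0, 11, 9, 5]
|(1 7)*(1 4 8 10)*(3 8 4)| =5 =|(1 7 3 8 10)|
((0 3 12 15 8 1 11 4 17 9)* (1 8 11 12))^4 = ((0 3 1 12 15 11 4 17 9))^4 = (0 15 9 12 17 1 4 3 11)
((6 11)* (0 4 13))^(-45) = (13)(6 11)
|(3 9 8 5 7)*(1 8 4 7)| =|(1 8 5)(3 9 4 7)| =12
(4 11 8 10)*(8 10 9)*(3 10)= [0, 1, 2, 10, 11, 5, 6, 7, 9, 8, 4, 3]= (3 10 4 11)(8 9)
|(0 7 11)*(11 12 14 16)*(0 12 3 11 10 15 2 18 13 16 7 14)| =6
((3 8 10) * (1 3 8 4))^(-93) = ((1 3 4)(8 10))^(-93) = (8 10)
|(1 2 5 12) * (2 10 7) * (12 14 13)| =|(1 10 7 2 5 14 13 12)| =8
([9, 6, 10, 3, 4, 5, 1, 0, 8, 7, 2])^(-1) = [7, 6, 10, 3, 4, 5, 1, 9, 8, 0, 2]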